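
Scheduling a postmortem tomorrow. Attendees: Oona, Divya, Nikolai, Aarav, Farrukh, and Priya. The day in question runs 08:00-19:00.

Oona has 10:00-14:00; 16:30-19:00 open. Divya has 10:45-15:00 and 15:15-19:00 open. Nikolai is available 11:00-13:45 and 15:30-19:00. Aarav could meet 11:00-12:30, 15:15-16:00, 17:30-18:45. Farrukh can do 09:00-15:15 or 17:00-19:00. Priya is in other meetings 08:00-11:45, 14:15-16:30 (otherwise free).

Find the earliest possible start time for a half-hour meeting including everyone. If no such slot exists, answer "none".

11:45

Oona free: 10:00-14:00, 16:30-19:00.
Divya free: 10:45-15:00, 15:15-19:00.
Nikolai free: 11:00-13:45, 15:30-19:00.
Aarav free: 11:00-12:30, 15:15-16:00, 17:30-18:45.
Farrukh free: 09:00-15:15, 17:00-19:00.
Priya free: 11:45-14:15, 16:30-19:00 (invert busy blocks within the working day).
Oona ∩ Divya: 10:45-14:00, 16:30-19:00.
Oona ∩ Divya ∩ Nikolai: 11:00-13:45, 16:30-19:00.
Oona ∩ Divya ∩ Nikolai ∩ Aarav: 11:00-12:30, 17:30-18:45.
Oona ∩ Divya ∩ Nikolai ∩ Aarav ∩ Farrukh: 11:00-12:30, 17:30-18:45.
Oona ∩ Divya ∩ Nikolai ∩ Aarav ∩ Farrukh ∩ Priya: 11:45-12:30, 17:30-18:45.
So the common availability across everyone is 11:45-12:30, 17:30-18:45.
The first common window of at least 30 minutes is 11:45-12:30, so the earliest start is 11:45.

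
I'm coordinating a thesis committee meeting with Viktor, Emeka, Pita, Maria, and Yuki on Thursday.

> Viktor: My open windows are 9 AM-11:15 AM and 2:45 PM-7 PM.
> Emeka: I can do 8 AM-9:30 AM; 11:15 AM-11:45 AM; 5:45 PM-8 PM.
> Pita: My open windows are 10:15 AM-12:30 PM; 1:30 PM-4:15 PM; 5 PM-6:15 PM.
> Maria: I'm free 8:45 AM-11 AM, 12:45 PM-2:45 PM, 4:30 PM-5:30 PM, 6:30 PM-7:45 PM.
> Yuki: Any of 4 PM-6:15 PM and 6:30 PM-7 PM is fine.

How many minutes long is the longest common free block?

Viktor ∩ Emeka: 09:00-09:30, 17:45-19:00.
Viktor ∩ Emeka ∩ Pita: 17:45-18:15.
Viktor ∩ Emeka ∩ Pita ∩ Maria: ∅.
Viktor ∩ Emeka ∩ Pita ∩ Maria ∩ Yuki: ∅.
There is no time when everyone is free.
No common window exists, so the longest block is 0 minutes.

0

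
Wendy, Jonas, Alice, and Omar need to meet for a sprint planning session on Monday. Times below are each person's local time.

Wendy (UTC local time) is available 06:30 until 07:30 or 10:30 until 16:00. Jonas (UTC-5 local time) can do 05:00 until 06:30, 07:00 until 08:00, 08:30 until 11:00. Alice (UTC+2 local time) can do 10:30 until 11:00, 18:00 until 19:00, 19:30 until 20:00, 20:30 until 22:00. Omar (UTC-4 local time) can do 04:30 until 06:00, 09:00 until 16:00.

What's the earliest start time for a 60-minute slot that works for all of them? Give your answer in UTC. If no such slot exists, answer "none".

Wendy in UTC: 06:30-07:30, 10:30-16:00.
Jonas in UTC: 10:00-11:30, 12:00-13:00, 13:30-16:00 (add 5h to convert from UTC-5).
Alice in UTC: 08:30-09:00, 16:00-17:00, 17:30-18:00, 18:30-20:00 (subtract 2h to convert from UTC+2).
Omar in UTC: 08:30-10:00, 13:00-20:00 (add 4h to convert from UTC-4).
Wendy ∩ Jonas: 10:30-11:30, 12:00-13:00, 13:30-16:00.
Wendy ∩ Jonas ∩ Alice: ∅.
Wendy ∩ Jonas ∩ Alice ∩ Omar: ∅.
There is no time when everyone is free.
No common window is at least 60 minutes long.

none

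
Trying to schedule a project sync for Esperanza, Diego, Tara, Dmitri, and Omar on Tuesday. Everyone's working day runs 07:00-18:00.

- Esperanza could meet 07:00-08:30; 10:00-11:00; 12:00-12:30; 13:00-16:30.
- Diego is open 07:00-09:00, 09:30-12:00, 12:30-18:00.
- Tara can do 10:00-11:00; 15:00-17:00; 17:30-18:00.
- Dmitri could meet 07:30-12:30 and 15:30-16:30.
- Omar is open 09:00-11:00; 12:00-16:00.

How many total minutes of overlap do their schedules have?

90

Esperanza ∩ Diego: 07:00-08:30, 10:00-11:00, 13:00-16:30.
Esperanza ∩ Diego ∩ Tara: 10:00-11:00, 15:00-16:30.
Esperanza ∩ Diego ∩ Tara ∩ Dmitri: 10:00-11:00, 15:30-16:30.
Esperanza ∩ Diego ∩ Tara ∩ Dmitri ∩ Omar: 10:00-11:00, 15:30-16:00.
Summing the common windows: 60 + 30 = 90 minutes.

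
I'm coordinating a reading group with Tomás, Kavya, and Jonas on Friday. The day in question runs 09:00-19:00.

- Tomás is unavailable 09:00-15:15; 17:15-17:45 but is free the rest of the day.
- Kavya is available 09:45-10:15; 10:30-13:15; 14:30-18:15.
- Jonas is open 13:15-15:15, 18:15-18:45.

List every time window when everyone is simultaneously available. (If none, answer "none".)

none

Tomás free: 15:15-17:15, 17:45-19:00 (invert busy blocks within the working day).
Kavya free: 09:45-10:15, 10:30-13:15, 14:30-18:15.
Jonas free: 13:15-15:15, 18:15-18:45.
Tomás ∩ Kavya: 15:15-17:15, 17:45-18:15.
Tomás ∩ Kavya ∩ Jonas: ∅.
There is no time when everyone is free.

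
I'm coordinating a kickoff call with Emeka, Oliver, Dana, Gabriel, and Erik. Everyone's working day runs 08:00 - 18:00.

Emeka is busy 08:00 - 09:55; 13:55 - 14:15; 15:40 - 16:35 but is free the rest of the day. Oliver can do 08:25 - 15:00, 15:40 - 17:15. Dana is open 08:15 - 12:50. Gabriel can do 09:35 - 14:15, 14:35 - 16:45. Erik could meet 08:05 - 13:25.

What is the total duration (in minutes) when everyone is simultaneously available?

175

Emeka free: 09:55-13:55, 14:15-15:40, 16:35-18:00 (invert busy blocks within the working day).
Oliver free: 08:25-15:00, 15:40-17:15.
Dana free: 08:15-12:50.
Gabriel free: 09:35-14:15, 14:35-16:45.
Erik free: 08:05-13:25.
Emeka ∩ Oliver: 09:55-13:55, 14:15-15:00, 16:35-17:15.
Emeka ∩ Oliver ∩ Dana: 09:55-12:50.
Emeka ∩ Oliver ∩ Dana ∩ Gabriel: 09:55-12:50.
Emeka ∩ Oliver ∩ Dana ∩ Gabriel ∩ Erik: 09:55-12:50.
Those are the intersection windows.
That's a single block of 175 minutes.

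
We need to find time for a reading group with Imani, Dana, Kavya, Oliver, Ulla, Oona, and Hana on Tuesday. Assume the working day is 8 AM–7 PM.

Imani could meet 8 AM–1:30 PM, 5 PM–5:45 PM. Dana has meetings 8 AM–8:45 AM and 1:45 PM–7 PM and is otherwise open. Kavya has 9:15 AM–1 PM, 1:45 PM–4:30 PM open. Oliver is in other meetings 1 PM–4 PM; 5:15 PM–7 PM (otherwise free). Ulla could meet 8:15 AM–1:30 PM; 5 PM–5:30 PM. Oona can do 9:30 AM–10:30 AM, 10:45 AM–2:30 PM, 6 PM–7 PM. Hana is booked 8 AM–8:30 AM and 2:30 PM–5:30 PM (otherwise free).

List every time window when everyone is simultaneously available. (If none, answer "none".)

09:30-10:30, 10:45-13:00

Imani free: 08:00-13:30, 17:00-17:45.
Dana free: 08:45-13:45 (invert busy blocks within the working day).
Kavya free: 09:15-13:00, 13:45-16:30.
Oliver free: 08:00-13:00, 16:00-17:15 (invert busy blocks within the working day).
Ulla free: 08:15-13:30, 17:00-17:30.
Oona free: 09:30-10:30, 10:45-14:30, 18:00-19:00.
Hana free: 08:30-14:30, 17:30-19:00 (invert busy blocks within the working day).
Imani ∩ Dana: 08:45-13:30.
Imani ∩ Dana ∩ Kavya: 09:15-13:00.
Imani ∩ Dana ∩ Kavya ∩ Oliver: 09:15-13:00.
Imani ∩ Dana ∩ Kavya ∩ Oliver ∩ Ulla: 09:15-13:00.
Imani ∩ Dana ∩ Kavya ∩ Oliver ∩ Ulla ∩ Oona: 09:30-10:30, 10:45-13:00.
Imani ∩ Dana ∩ Kavya ∩ Oliver ∩ Ulla ∩ Oona ∩ Hana: 09:30-10:30, 10:45-13:00.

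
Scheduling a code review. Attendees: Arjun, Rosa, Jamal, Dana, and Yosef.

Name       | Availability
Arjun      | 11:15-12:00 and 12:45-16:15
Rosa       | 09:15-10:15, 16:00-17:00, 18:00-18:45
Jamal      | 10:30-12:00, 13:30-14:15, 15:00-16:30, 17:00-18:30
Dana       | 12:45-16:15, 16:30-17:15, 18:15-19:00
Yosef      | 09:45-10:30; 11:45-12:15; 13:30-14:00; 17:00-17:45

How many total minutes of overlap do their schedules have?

Arjun ∩ Rosa: 16:00-16:15.
Arjun ∩ Rosa ∩ Jamal: 16:00-16:15.
Arjun ∩ Rosa ∩ Jamal ∩ Dana: 16:00-16:15.
Arjun ∩ Rosa ∩ Jamal ∩ Dana ∩ Yosef: ∅.
There is no time when everyone is free.
There is no common window, so the total is 0 minutes.

0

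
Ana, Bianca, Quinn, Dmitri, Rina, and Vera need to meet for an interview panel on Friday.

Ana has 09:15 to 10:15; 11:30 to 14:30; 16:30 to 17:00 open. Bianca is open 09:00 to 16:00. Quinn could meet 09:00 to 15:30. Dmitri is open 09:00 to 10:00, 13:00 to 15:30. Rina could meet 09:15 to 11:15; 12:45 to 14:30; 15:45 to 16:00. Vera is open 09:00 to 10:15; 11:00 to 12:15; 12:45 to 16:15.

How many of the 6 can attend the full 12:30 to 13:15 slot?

3

Ana, Bianca, and Quinn can make the full 12:30-13:15 slot — that's 3.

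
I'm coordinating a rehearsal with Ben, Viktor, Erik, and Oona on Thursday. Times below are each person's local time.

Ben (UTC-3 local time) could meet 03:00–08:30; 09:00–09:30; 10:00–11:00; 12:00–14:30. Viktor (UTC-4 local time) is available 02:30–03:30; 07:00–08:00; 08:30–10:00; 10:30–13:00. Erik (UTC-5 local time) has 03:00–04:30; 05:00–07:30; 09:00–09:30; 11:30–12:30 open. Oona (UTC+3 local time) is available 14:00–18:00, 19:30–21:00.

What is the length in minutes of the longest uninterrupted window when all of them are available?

Ben in UTC: 06:00-11:30, 12:00-12:30, 13:00-14:00, 15:00-17:30 (add 3h to convert from UTC-3).
Viktor in UTC: 06:30-07:30, 11:00-12:00, 12:30-14:00, 14:30-17:00 (add 4h to convert from UTC-4).
Erik in UTC: 08:00-09:30, 10:00-12:30, 14:00-14:30, 16:30-17:30 (add 5h to convert from UTC-5).
Oona in UTC: 11:00-15:00, 16:30-18:00 (subtract 3h to convert from UTC+3).
Ben ∩ Viktor: 06:30-07:30, 11:00-11:30, 13:00-14:00, 15:00-17:00.
Ben ∩ Viktor ∩ Erik: 11:00-11:30, 16:30-17:00.
Ben ∩ Viktor ∩ Erik ∩ Oona: 11:00-11:30, 16:30-17:00.
So the common availability across everyone is 11:00-11:30, 16:30-17:00.
The longest is 11:00-11:30 at 30 minutes.

30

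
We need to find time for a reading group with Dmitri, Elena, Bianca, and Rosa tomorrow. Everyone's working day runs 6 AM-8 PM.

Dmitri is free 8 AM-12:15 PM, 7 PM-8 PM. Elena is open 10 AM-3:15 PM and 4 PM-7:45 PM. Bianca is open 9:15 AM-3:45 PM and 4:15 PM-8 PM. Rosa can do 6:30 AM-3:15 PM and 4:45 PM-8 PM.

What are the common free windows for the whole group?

Dmitri ∩ Elena: 10:00-12:15, 19:00-19:45.
Dmitri ∩ Elena ∩ Bianca: 10:00-12:15, 19:00-19:45.
Dmitri ∩ Elena ∩ Bianca ∩ Rosa: 10:00-12:15, 19:00-19:45.

10:00-12:15, 19:00-19:45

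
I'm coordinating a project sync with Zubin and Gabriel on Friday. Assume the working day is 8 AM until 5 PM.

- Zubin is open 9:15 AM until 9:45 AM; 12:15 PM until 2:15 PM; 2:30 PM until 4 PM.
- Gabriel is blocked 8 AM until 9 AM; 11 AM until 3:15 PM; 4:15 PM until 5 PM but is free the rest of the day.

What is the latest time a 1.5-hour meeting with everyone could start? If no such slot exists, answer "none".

Zubin free: 09:15-09:45, 12:15-14:15, 14:30-16:00.
Gabriel free: 09:00-11:00, 15:15-16:15 (invert busy blocks within the working day).
Zubin ∩ Gabriel: 09:15-09:45, 15:15-16:00.
No common window is at least 90 minutes long.

none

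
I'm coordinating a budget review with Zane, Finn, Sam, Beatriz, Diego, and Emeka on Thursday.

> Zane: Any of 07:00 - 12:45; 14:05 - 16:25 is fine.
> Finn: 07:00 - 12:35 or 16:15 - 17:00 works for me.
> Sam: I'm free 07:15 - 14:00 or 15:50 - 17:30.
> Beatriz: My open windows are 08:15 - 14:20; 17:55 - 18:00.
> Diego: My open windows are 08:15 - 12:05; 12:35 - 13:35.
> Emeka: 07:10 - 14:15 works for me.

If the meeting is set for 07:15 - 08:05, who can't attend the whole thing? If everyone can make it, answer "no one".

Zane: free for 07:15-08:05. Finn: free for 07:15-08:05. Sam: free for 07:15-08:05. Beatriz: not fully free for 07:15-08:05. Diego: not fully free for 07:15-08:05. Emeka: free for 07:15-08:05.

Beatriz, Diego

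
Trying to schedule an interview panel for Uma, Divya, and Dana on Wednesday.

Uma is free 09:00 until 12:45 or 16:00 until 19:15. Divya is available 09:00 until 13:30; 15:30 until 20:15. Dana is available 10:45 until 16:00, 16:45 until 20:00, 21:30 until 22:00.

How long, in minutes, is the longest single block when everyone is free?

150

Uma ∩ Divya: 09:00-12:45, 16:00-19:15.
Uma ∩ Divya ∩ Dana: 10:45-12:45, 16:45-19:15.
The longest is 16:45-19:15 at 150 minutes.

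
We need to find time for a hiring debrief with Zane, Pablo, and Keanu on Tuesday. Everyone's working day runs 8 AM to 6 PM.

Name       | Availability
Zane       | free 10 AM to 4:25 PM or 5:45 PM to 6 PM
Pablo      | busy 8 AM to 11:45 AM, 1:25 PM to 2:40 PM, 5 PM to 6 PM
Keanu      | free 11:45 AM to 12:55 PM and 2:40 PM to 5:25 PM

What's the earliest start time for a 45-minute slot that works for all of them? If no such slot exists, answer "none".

Zane free: 10:00-16:25, 17:45-18:00.
Pablo free: 11:45-13:25, 14:40-17:00 (invert busy blocks within the working day).
Keanu free: 11:45-12:55, 14:40-17:25.
Zane ∩ Pablo: 11:45-13:25, 14:40-16:25.
Zane ∩ Pablo ∩ Keanu: 11:45-12:55, 14:40-16:25.
The first common window of at least 45 minutes is 11:45-12:55, so the earliest start is 11:45.

11:45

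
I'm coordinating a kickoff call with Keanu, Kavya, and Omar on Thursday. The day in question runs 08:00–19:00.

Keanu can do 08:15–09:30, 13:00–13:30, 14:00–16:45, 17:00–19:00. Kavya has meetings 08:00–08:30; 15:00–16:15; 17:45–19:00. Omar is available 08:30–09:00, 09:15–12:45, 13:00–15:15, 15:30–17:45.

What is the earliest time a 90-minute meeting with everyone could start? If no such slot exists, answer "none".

Keanu free: 08:15-09:30, 13:00-13:30, 14:00-16:45, 17:00-19:00.
Kavya free: 08:30-15:00, 16:15-17:45 (invert busy blocks within the working day).
Omar free: 08:30-09:00, 09:15-12:45, 13:00-15:15, 15:30-17:45.
Keanu ∩ Kavya: 08:30-09:30, 13:00-13:30, 14:00-15:00, 16:15-16:45, 17:00-17:45.
Keanu ∩ Kavya ∩ Omar: 08:30-09:00, 09:15-09:30, 13:00-13:30, 14:00-15:00, 16:15-16:45, 17:00-17:45.
So the common availability across everyone is 08:30-09:00, 09:15-09:30, 13:00-13:30, 14:00-15:00, 16:15-16:45, 17:00-17:45.
No common window is at least 90 minutes long.

none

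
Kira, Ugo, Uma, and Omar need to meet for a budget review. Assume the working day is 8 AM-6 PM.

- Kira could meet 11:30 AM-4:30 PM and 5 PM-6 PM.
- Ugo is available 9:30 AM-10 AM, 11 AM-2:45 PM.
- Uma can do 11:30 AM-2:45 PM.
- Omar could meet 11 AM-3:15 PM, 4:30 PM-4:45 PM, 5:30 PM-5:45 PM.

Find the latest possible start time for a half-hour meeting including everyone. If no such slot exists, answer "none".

Kira ∩ Ugo: 11:30-14:45.
Kira ∩ Ugo ∩ Uma: 11:30-14:45.
Kira ∩ Ugo ∩ Uma ∩ Omar: 11:30-14:45.
The last common window of at least 30 minutes is 11:30-14:45; a 30-minute meeting can start as late as 14:15 and still end by 14:45.

14:15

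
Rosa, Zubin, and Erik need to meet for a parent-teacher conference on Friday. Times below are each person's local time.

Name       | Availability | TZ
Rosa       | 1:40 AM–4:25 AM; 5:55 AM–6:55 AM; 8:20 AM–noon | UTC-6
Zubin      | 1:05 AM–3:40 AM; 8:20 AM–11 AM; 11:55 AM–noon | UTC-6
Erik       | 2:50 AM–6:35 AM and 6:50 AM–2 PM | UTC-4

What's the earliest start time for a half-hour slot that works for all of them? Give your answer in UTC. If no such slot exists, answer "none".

Rosa in UTC: 07:40-10:25, 11:55-12:55, 14:20-18:00 (add 6h to convert from UTC-6).
Zubin in UTC: 07:05-09:40, 14:20-17:00, 17:55-18:00 (add 6h to convert from UTC-6).
Erik in UTC: 06:50-10:35, 10:50-18:00 (add 4h to convert from UTC-4).
Rosa ∩ Zubin: 07:40-09:40, 14:20-17:00, 17:55-18:00.
Rosa ∩ Zubin ∩ Erik: 07:40-09:40, 14:20-17:00, 17:55-18:00.
The first common window of at least 30 minutes is 07:40-09:40, so the earliest start is 07:40.

07:40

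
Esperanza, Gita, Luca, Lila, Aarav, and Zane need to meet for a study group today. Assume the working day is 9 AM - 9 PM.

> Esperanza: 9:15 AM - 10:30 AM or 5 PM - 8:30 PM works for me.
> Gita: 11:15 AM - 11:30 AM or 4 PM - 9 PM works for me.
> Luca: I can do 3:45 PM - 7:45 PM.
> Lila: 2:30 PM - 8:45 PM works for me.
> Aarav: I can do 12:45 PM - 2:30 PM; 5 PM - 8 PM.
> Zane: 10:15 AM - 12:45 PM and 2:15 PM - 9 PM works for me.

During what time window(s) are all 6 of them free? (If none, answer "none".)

Esperanza ∩ Gita: 17:00-20:30.
Esperanza ∩ Gita ∩ Luca: 17:00-19:45.
Esperanza ∩ Gita ∩ Luca ∩ Lila: 17:00-19:45.
Esperanza ∩ Gita ∩ Luca ∩ Lila ∩ Aarav: 17:00-19:45.
Esperanza ∩ Gita ∩ Luca ∩ Lila ∩ Aarav ∩ Zane: 17:00-19:45.

17:00-19:45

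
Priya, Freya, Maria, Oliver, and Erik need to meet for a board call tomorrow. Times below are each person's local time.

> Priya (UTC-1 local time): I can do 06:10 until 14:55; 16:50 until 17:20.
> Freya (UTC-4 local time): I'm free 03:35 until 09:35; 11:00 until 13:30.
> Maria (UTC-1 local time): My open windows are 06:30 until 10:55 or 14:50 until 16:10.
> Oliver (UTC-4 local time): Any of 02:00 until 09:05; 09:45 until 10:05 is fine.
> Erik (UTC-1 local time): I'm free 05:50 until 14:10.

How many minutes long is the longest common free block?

260

Priya in UTC: 07:10-15:55, 17:50-18:20 (add 1h to convert from UTC-1).
Freya in UTC: 07:35-13:35, 15:00-17:30 (add 4h to convert from UTC-4).
Maria in UTC: 07:30-11:55, 15:50-17:10 (add 1h to convert from UTC-1).
Oliver in UTC: 06:00-13:05, 13:45-14:05 (add 4h to convert from UTC-4).
Erik in UTC: 06:50-15:10 (add 1h to convert from UTC-1).
Priya ∩ Freya: 07:35-13:35, 15:00-15:55.
Priya ∩ Freya ∩ Maria: 07:35-11:55, 15:50-15:55.
Priya ∩ Freya ∩ Maria ∩ Oliver: 07:35-11:55.
Priya ∩ Freya ∩ Maria ∩ Oliver ∩ Erik: 07:35-11:55.
So the common availability across everyone is 07:35-11:55.
The longest is 07:35-11:55 at 260 minutes.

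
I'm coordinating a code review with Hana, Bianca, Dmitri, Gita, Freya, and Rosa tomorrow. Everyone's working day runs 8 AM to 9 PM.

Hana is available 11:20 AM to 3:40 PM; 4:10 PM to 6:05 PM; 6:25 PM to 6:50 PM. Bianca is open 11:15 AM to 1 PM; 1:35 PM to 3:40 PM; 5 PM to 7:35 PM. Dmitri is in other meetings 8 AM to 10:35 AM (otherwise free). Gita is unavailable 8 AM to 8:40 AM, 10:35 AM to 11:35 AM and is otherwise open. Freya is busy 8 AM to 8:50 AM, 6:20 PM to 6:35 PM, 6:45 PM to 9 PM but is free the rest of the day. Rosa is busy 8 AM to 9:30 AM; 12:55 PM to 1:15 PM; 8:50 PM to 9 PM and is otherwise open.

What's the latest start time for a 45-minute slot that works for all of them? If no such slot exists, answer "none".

Hana free: 11:20-15:40, 16:10-18:05, 18:25-18:50.
Bianca free: 11:15-13:00, 13:35-15:40, 17:00-19:35.
Dmitri free: 10:35-21:00 (invert busy blocks within the working day).
Gita free: 08:40-10:35, 11:35-21:00 (invert busy blocks within the working day).
Freya free: 08:50-18:20, 18:35-18:45 (invert busy blocks within the working day).
Rosa free: 09:30-12:55, 13:15-20:50 (invert busy blocks within the working day).
Hana ∩ Bianca: 11:20-13:00, 13:35-15:40, 17:00-18:05, 18:25-18:50.
Hana ∩ Bianca ∩ Dmitri: 11:20-13:00, 13:35-15:40, 17:00-18:05, 18:25-18:50.
Hana ∩ Bianca ∩ Dmitri ∩ Gita: 11:35-13:00, 13:35-15:40, 17:00-18:05, 18:25-18:50.
Hana ∩ Bianca ∩ Dmitri ∩ Gita ∩ Freya: 11:35-13:00, 13:35-15:40, 17:00-18:05, 18:35-18:45.
Hana ∩ Bianca ∩ Dmitri ∩ Gita ∩ Freya ∩ Rosa: 11:35-12:55, 13:35-15:40, 17:00-18:05, 18:35-18:45.
The last common window of at least 45 minutes is 17:00-18:05; a 45-minute meeting can start as late as 17:20 and still end by 18:05.

17:20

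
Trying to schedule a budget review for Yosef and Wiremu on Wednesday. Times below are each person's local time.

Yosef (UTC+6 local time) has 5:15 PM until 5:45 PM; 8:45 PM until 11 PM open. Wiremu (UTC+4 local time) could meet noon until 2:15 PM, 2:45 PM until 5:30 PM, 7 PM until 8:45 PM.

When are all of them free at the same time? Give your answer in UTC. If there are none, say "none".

11:15-11:45, 15:00-16:45

Yosef in UTC: 11:15-11:45, 14:45-17:00 (subtract 6h to convert from UTC+6).
Wiremu in UTC: 08:00-10:15, 10:45-13:30, 15:00-16:45 (subtract 4h to convert from UTC+4).
Yosef ∩ Wiremu: 11:15-11:45, 15:00-16:45.
So the common availability across everyone is 11:15-11:45, 15:00-16:45.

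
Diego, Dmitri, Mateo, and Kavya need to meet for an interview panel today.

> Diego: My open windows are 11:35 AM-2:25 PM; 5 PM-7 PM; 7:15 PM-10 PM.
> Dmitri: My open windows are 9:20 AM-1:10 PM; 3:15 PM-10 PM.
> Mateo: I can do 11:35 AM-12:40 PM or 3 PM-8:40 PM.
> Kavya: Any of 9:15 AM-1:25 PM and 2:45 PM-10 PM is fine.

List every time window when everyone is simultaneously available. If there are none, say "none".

Diego ∩ Dmitri: 11:35-13:10, 17:00-19:00, 19:15-22:00.
Diego ∩ Dmitri ∩ Mateo: 11:35-12:40, 17:00-19:00, 19:15-20:40.
Diego ∩ Dmitri ∩ Mateo ∩ Kavya: 11:35-12:40, 17:00-19:00, 19:15-20:40.

11:35-12:40, 17:00-19:00, 19:15-20:40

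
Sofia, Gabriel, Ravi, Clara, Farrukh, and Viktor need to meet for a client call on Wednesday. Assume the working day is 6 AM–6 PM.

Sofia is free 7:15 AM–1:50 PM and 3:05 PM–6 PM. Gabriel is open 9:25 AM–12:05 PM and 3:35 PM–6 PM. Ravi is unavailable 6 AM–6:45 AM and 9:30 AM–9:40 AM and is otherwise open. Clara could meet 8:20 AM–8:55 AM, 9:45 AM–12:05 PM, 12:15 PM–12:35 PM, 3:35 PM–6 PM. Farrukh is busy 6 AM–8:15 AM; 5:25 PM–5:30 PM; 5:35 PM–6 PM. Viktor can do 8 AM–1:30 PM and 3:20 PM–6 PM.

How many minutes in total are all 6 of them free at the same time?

Sofia free: 07:15-13:50, 15:05-18:00.
Gabriel free: 09:25-12:05, 15:35-18:00.
Ravi free: 06:45-09:30, 09:40-18:00 (invert busy blocks within the working day).
Clara free: 08:20-08:55, 09:45-12:05, 12:15-12:35, 15:35-18:00.
Farrukh free: 08:15-17:25, 17:30-17:35 (invert busy blocks within the working day).
Viktor free: 08:00-13:30, 15:20-18:00.
Sofia ∩ Gabriel: 09:25-12:05, 15:35-18:00.
Sofia ∩ Gabriel ∩ Ravi: 09:25-09:30, 09:40-12:05, 15:35-18:00.
Sofia ∩ Gabriel ∩ Ravi ∩ Clara: 09:45-12:05, 15:35-18:00.
Sofia ∩ Gabriel ∩ Ravi ∩ Clara ∩ Farrukh: 09:45-12:05, 15:35-17:25, 17:30-17:35.
Sofia ∩ Gabriel ∩ Ravi ∩ Clara ∩ Farrukh ∩ Viktor: 09:45-12:05, 15:35-17:25, 17:30-17:35.
Summing the common windows: 140 + 110 + 5 = 255 minutes.

255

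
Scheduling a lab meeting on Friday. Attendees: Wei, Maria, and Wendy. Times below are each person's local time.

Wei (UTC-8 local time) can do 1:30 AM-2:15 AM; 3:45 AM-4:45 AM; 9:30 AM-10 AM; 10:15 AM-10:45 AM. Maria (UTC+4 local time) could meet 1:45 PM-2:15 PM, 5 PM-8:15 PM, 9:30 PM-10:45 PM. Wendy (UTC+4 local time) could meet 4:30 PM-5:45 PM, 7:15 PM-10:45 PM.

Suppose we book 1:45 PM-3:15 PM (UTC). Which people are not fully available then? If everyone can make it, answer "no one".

Wei in UTC: 09:30-10:15, 11:45-12:45, 17:30-18:00, 18:15-18:45 (add 8h to convert from UTC-8).
Maria in UTC: 09:45-10:15, 13:00-16:15, 17:30-18:45 (subtract 4h to convert from UTC+4).
Wendy in UTC: 12:30-13:45, 15:15-18:45 (subtract 4h to convert from UTC+4).
Wei: not fully free for 13:45-15:15. Maria: free for 13:45-15:15. Wendy: not fully free for 13:45-15:15.

Wei, Wendy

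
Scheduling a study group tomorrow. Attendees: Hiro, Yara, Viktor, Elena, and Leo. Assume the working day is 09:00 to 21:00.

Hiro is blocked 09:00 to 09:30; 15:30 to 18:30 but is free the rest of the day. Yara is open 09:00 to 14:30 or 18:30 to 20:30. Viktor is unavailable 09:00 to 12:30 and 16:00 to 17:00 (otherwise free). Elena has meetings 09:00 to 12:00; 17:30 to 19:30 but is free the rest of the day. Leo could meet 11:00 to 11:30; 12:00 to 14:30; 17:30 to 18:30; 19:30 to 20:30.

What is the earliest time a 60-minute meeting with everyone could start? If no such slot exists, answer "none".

12:30

Hiro free: 09:30-15:30, 18:30-21:00 (invert busy blocks within the working day).
Yara free: 09:00-14:30, 18:30-20:30.
Viktor free: 12:30-16:00, 17:00-21:00 (invert busy blocks within the working day).
Elena free: 12:00-17:30, 19:30-21:00 (invert busy blocks within the working day).
Leo free: 11:00-11:30, 12:00-14:30, 17:30-18:30, 19:30-20:30.
Hiro ∩ Yara: 09:30-14:30, 18:30-20:30.
Hiro ∩ Yara ∩ Viktor: 12:30-14:30, 18:30-20:30.
Hiro ∩ Yara ∩ Viktor ∩ Elena: 12:30-14:30, 19:30-20:30.
Hiro ∩ Yara ∩ Viktor ∩ Elena ∩ Leo: 12:30-14:30, 19:30-20:30.
So the common availability across everyone is 12:30-14:30, 19:30-20:30.
The first common window of at least 60 minutes is 12:30-14:30, so the earliest start is 12:30.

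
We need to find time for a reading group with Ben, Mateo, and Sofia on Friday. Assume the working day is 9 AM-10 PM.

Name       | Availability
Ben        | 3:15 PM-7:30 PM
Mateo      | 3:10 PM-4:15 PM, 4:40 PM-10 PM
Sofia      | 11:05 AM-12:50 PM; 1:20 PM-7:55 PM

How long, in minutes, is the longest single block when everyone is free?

Ben ∩ Mateo: 15:15-16:15, 16:40-19:30.
Ben ∩ Mateo ∩ Sofia: 15:15-16:15, 16:40-19:30.
The longest is 16:40-19:30 at 170 minutes.

170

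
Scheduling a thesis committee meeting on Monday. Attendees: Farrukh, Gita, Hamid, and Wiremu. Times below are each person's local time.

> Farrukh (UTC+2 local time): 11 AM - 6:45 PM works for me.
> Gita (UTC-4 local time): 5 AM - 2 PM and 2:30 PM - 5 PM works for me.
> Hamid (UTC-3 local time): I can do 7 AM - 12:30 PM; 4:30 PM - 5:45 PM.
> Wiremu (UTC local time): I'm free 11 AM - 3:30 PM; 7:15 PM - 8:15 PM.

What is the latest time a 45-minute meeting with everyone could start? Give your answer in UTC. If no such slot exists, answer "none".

Farrukh in UTC: 09:00-16:45 (subtract 2h to convert from UTC+2).
Gita in UTC: 09:00-18:00, 18:30-21:00 (add 4h to convert from UTC-4).
Hamid in UTC: 10:00-15:30, 19:30-20:45 (add 3h to convert from UTC-3).
Wiremu in UTC: 11:00-15:30, 19:15-20:15.
Farrukh ∩ Gita: 09:00-16:45.
Farrukh ∩ Gita ∩ Hamid: 10:00-15:30.
Farrukh ∩ Gita ∩ Hamid ∩ Wiremu: 11:00-15:30.
The last common window of at least 45 minutes is 11:00-15:30; a 45-minute meeting can start as late as 14:45 and still end by 15:30.

14:45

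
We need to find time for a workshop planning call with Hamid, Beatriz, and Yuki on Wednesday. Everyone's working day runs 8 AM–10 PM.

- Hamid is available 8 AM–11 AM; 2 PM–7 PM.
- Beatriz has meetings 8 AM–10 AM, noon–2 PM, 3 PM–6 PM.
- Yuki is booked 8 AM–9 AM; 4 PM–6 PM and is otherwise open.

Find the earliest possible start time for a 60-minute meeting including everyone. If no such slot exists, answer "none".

10:00

Hamid free: 08:00-11:00, 14:00-19:00.
Beatriz free: 10:00-12:00, 14:00-15:00, 18:00-22:00 (invert busy blocks within the working day).
Yuki free: 09:00-16:00, 18:00-22:00 (invert busy blocks within the working day).
Hamid ∩ Beatriz: 10:00-11:00, 14:00-15:00, 18:00-19:00.
Hamid ∩ Beatriz ∩ Yuki: 10:00-11:00, 14:00-15:00, 18:00-19:00.
The first common window of at least 60 minutes is 10:00-11:00, so the earliest start is 10:00.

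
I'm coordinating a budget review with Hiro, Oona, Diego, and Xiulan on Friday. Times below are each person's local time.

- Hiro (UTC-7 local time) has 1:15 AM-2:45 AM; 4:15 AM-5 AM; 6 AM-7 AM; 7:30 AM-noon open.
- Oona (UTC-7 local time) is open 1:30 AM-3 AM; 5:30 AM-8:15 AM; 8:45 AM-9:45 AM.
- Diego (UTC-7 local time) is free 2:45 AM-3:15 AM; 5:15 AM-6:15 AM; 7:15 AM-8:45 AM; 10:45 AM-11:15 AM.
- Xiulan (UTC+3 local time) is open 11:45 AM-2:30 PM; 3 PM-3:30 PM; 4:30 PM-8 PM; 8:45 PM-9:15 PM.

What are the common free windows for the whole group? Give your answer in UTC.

Hiro in UTC: 08:15-09:45, 11:15-12:00, 13:00-14:00, 14:30-19:00 (add 7h to convert from UTC-7).
Oona in UTC: 08:30-10:00, 12:30-15:15, 15:45-16:45 (add 7h to convert from UTC-7).
Diego in UTC: 09:45-10:15, 12:15-13:15, 14:15-15:45, 17:45-18:15 (add 7h to convert from UTC-7).
Xiulan in UTC: 08:45-11:30, 12:00-12:30, 13:30-17:00, 17:45-18:15 (subtract 3h to convert from UTC+3).
Hiro ∩ Oona: 08:30-09:45, 13:00-14:00, 14:30-15:15, 15:45-16:45.
Hiro ∩ Oona ∩ Diego: 13:00-13:15, 14:30-15:15.
Hiro ∩ Oona ∩ Diego ∩ Xiulan: 14:30-15:15.
So the common availability across everyone is 14:30-15:15.

14:30-15:15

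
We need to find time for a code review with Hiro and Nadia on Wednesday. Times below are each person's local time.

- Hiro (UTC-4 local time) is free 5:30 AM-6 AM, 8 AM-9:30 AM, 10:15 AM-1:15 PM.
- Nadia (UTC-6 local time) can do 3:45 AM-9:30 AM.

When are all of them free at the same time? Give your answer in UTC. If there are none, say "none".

09:45-10:00, 12:00-13:30, 14:15-15:30

Hiro in UTC: 09:30-10:00, 12:00-13:30, 14:15-17:15 (add 4h to convert from UTC-4).
Nadia in UTC: 09:45-15:30 (add 6h to convert from UTC-6).
Hiro ∩ Nadia: 09:45-10:00, 12:00-13:30, 14:15-15:30.
Those are the intersection windows.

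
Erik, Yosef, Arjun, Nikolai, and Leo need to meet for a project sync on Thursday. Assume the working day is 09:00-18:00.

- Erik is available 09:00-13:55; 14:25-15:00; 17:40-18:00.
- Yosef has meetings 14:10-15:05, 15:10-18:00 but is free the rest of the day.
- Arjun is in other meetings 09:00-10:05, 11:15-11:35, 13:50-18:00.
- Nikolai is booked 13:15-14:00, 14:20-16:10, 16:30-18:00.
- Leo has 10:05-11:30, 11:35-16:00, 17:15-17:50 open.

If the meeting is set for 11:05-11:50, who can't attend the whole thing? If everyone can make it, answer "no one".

Arjun, Leo

Erik free: 09:00-13:55, 14:25-15:00, 17:40-18:00.
Yosef free: 09:00-14:10, 15:05-15:10 (invert busy blocks within the working day).
Arjun free: 10:05-11:15, 11:35-13:50 (invert busy blocks within the working day).
Nikolai free: 09:00-13:15, 14:00-14:20, 16:10-16:30 (invert busy blocks within the working day).
Leo free: 10:05-11:30, 11:35-16:00, 17:15-17:50.
Erik: free for 11:05-11:50. Yosef: free for 11:05-11:50. Arjun: not fully free for 11:05-11:50. Nikolai: free for 11:05-11:50. Leo: not fully free for 11:05-11:50.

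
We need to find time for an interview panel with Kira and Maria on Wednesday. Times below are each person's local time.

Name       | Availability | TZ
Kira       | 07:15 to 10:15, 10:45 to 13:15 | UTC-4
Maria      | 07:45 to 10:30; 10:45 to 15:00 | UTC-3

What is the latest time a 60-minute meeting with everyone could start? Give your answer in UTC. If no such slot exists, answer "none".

16:15

Kira in UTC: 11:15-14:15, 14:45-17:15 (add 4h to convert from UTC-4).
Maria in UTC: 10:45-13:30, 13:45-18:00 (add 3h to convert from UTC-3).
Kira ∩ Maria: 11:15-13:30, 13:45-14:15, 14:45-17:15.
Those are the intersection windows.
The last common window of at least 60 minutes is 14:45-17:15; a 60-minute meeting can start as late as 16:15 and still end by 17:15.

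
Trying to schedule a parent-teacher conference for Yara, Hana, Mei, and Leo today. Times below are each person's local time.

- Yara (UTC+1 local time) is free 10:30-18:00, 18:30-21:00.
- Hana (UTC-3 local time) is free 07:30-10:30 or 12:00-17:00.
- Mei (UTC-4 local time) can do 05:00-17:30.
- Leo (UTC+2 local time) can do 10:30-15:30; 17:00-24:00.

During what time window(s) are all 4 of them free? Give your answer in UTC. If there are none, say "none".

Yara in UTC: 09:30-17:00, 17:30-20:00 (subtract 1h to convert from UTC+1).
Hana in UTC: 10:30-13:30, 15:00-20:00 (add 3h to convert from UTC-3).
Mei in UTC: 09:00-21:30 (add 4h to convert from UTC-4).
Leo in UTC: 08:30-13:30, 15:00-22:00 (subtract 2h to convert from UTC+2).
Yara ∩ Hana: 10:30-13:30, 15:00-17:00, 17:30-20:00.
Yara ∩ Hana ∩ Mei: 10:30-13:30, 15:00-17:00, 17:30-20:00.
Yara ∩ Hana ∩ Mei ∩ Leo: 10:30-13:30, 15:00-17:00, 17:30-20:00.
Those are the intersection windows.

10:30-13:30, 15:00-17:00, 17:30-20:00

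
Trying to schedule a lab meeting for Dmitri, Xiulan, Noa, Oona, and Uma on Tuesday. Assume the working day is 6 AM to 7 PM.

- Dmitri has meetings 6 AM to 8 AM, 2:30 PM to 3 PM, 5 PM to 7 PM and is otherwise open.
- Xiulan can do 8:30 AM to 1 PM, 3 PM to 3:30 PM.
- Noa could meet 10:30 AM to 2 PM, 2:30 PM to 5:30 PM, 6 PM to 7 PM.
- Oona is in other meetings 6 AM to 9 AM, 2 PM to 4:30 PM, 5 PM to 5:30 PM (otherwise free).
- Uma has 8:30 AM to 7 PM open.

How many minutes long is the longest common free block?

Dmitri free: 08:00-14:30, 15:00-17:00 (invert busy blocks within the working day).
Xiulan free: 08:30-13:00, 15:00-15:30.
Noa free: 10:30-14:00, 14:30-17:30, 18:00-19:00.
Oona free: 09:00-14:00, 16:30-17:00, 17:30-19:00 (invert busy blocks within the working day).
Uma free: 08:30-19:00.
Dmitri ∩ Xiulan: 08:30-13:00, 15:00-15:30.
Dmitri ∩ Xiulan ∩ Noa: 10:30-13:00, 15:00-15:30.
Dmitri ∩ Xiulan ∩ Noa ∩ Oona: 10:30-13:00.
Dmitri ∩ Xiulan ∩ Noa ∩ Oona ∩ Uma: 10:30-13:00.
So the common availability across everyone is 10:30-13:00.
The longest is 10:30-13:00 at 150 minutes.

150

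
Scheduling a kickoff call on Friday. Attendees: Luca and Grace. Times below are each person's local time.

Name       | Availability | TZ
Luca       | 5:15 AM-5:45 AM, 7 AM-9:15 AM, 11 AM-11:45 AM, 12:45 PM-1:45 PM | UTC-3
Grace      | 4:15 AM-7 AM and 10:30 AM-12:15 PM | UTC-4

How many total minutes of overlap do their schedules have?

135

Luca in UTC: 08:15-08:45, 10:00-12:15, 14:00-14:45, 15:45-16:45 (add 3h to convert from UTC-3).
Grace in UTC: 08:15-11:00, 14:30-16:15 (add 4h to convert from UTC-4).
Luca ∩ Grace: 08:15-08:45, 10:00-11:00, 14:30-14:45, 15:45-16:15.
Summing the common windows: 30 + 60 + 15 + 30 = 135 minutes.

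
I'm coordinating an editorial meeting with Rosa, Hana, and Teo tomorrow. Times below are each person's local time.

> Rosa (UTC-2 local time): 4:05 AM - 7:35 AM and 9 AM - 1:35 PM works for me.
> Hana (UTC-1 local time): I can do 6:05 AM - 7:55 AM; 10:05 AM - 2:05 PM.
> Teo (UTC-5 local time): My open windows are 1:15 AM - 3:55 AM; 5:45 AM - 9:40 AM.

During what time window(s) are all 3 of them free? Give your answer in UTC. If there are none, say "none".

Rosa in UTC: 06:05-09:35, 11:00-15:35 (add 2h to convert from UTC-2).
Hana in UTC: 07:05-08:55, 11:05-15:05 (add 1h to convert from UTC-1).
Teo in UTC: 06:15-08:55, 10:45-14:40 (add 5h to convert from UTC-5).
Rosa ∩ Hana: 07:05-08:55, 11:05-15:05.
Rosa ∩ Hana ∩ Teo: 07:05-08:55, 11:05-14:40.

07:05-08:55, 11:05-14:40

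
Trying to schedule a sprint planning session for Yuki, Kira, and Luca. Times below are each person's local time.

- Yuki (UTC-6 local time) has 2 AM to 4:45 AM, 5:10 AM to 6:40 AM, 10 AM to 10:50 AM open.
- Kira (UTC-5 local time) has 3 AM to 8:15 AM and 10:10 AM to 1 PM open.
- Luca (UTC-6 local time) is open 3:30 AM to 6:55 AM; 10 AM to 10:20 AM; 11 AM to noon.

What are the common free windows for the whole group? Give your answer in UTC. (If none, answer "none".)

09:30-10:45, 11:10-12:40, 16:00-16:20

Yuki in UTC: 08:00-10:45, 11:10-12:40, 16:00-16:50 (add 6h to convert from UTC-6).
Kira in UTC: 08:00-13:15, 15:10-18:00 (add 5h to convert from UTC-5).
Luca in UTC: 09:30-12:55, 16:00-16:20, 17:00-18:00 (add 6h to convert from UTC-6).
Yuki ∩ Kira: 08:00-10:45, 11:10-12:40, 16:00-16:50.
Yuki ∩ Kira ∩ Luca: 09:30-10:45, 11:10-12:40, 16:00-16:20.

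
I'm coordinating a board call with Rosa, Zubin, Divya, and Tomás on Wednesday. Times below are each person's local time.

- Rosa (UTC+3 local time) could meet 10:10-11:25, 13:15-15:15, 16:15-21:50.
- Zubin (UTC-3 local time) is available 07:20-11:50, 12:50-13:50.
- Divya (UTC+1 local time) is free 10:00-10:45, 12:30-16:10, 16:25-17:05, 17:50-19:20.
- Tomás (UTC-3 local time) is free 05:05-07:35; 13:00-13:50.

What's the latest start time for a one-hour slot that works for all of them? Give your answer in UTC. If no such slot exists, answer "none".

Rosa in UTC: 07:10-08:25, 10:15-12:15, 13:15-18:50 (subtract 3h to convert from UTC+3).
Zubin in UTC: 10:20-14:50, 15:50-16:50 (add 3h to convert from UTC-3).
Divya in UTC: 09:00-09:45, 11:30-15:10, 15:25-16:05, 16:50-18:20 (subtract 1h to convert from UTC+1).
Tomás in UTC: 08:05-10:35, 16:00-16:50 (add 3h to convert from UTC-3).
Rosa ∩ Zubin: 10:20-12:15, 13:15-14:50, 15:50-16:50.
Rosa ∩ Zubin ∩ Divya: 11:30-12:15, 13:15-14:50, 15:50-16:05.
Rosa ∩ Zubin ∩ Divya ∩ Tomás: 16:00-16:05.
No common window is at least 60 minutes long.

none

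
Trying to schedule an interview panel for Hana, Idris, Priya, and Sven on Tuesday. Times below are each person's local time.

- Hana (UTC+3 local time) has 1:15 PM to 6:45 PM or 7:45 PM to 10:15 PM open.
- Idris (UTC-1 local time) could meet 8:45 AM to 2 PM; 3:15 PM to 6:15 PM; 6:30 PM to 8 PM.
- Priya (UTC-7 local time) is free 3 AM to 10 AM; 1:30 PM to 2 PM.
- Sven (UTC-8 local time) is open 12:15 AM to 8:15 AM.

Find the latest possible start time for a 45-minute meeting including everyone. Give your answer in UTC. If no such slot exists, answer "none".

Hana in UTC: 10:15-15:45, 16:45-19:15 (subtract 3h to convert from UTC+3).
Idris in UTC: 09:45-15:00, 16:15-19:15, 19:30-21:00 (add 1h to convert from UTC-1).
Priya in UTC: 10:00-17:00, 20:30-21:00 (add 7h to convert from UTC-7).
Sven in UTC: 08:15-16:15 (add 8h to convert from UTC-8).
Hana ∩ Idris: 10:15-15:00, 16:45-19:15.
Hana ∩ Idris ∩ Priya: 10:15-15:00, 16:45-17:00.
Hana ∩ Idris ∩ Priya ∩ Sven: 10:15-15:00.
The last common window of at least 45 minutes is 10:15-15:00; a 45-minute meeting can start as late as 14:15 and still end by 15:00.

14:15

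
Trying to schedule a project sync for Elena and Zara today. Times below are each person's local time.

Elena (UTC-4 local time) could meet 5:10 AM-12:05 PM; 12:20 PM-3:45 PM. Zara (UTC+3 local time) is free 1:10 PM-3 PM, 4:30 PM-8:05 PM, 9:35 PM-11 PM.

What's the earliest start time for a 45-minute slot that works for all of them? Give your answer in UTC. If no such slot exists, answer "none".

Elena in UTC: 09:10-16:05, 16:20-19:45 (add 4h to convert from UTC-4).
Zara in UTC: 10:10-12:00, 13:30-17:05, 18:35-20:00 (subtract 3h to convert from UTC+3).
Elena ∩ Zara: 10:10-12:00, 13:30-16:05, 16:20-17:05, 18:35-19:45.
So the common availability across everyone is 10:10-12:00, 13:30-16:05, 16:20-17:05, 18:35-19:45.
The first common window of at least 45 minutes is 10:10-12:00, so the earliest start is 10:10.

10:10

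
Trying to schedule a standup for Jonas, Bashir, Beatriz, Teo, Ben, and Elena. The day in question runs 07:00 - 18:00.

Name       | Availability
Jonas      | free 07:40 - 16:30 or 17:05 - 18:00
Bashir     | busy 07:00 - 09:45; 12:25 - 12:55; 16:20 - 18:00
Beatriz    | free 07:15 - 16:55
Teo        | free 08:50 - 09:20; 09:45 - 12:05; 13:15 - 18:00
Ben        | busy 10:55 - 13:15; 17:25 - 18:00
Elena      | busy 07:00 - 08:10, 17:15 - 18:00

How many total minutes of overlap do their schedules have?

Jonas free: 07:40-16:30, 17:05-18:00.
Bashir free: 09:45-12:25, 12:55-16:20 (invert busy blocks within the working day).
Beatriz free: 07:15-16:55.
Teo free: 08:50-09:20, 09:45-12:05, 13:15-18:00.
Ben free: 07:00-10:55, 13:15-17:25 (invert busy blocks within the working day).
Elena free: 08:10-17:15 (invert busy blocks within the working day).
Jonas ∩ Bashir: 09:45-12:25, 12:55-16:20.
Jonas ∩ Bashir ∩ Beatriz: 09:45-12:25, 12:55-16:20.
Jonas ∩ Bashir ∩ Beatriz ∩ Teo: 09:45-12:05, 13:15-16:20.
Jonas ∩ Bashir ∩ Beatriz ∩ Teo ∩ Ben: 09:45-10:55, 13:15-16:20.
Jonas ∩ Bashir ∩ Beatriz ∩ Teo ∩ Ben ∩ Elena: 09:45-10:55, 13:15-16:20.
Summing the common windows: 70 + 185 = 255 minutes.

255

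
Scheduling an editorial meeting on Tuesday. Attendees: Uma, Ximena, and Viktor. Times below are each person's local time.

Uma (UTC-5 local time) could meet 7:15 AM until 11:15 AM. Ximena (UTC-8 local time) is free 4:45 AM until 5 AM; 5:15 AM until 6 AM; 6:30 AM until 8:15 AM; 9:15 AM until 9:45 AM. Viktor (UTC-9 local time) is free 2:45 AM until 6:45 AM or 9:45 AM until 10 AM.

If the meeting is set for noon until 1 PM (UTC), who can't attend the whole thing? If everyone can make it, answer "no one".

Uma, Ximena

Uma in UTC: 12:15-16:15 (add 5h to convert from UTC-5).
Ximena in UTC: 12:45-13:00, 13:15-14:00, 14:30-16:15, 17:15-17:45 (add 8h to convert from UTC-8).
Viktor in UTC: 11:45-15:45, 18:45-19:00 (add 9h to convert from UTC-9).
Uma: not fully free for 12:00-13:00. Ximena: not fully free for 12:00-13:00. Viktor: free for 12:00-13:00.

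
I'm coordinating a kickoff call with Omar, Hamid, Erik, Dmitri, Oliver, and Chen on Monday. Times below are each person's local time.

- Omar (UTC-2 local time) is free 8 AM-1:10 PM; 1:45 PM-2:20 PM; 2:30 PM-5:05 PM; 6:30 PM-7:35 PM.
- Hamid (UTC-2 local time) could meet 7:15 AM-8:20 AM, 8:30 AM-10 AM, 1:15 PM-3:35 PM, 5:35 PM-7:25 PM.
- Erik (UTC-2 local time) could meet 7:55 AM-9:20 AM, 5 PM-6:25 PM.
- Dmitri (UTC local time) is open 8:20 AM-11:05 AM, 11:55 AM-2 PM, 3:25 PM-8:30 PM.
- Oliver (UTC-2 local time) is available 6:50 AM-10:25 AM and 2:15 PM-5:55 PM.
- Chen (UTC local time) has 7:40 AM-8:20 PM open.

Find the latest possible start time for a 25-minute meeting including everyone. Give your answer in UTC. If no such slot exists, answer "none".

10:40

Omar in UTC: 10:00-15:10, 15:45-16:20, 16:30-19:05, 20:30-21:35 (add 2h to convert from UTC-2).
Hamid in UTC: 09:15-10:20, 10:30-12:00, 15:15-17:35, 19:35-21:25 (add 2h to convert from UTC-2).
Erik in UTC: 09:55-11:20, 19:00-20:25 (add 2h to convert from UTC-2).
Dmitri in UTC: 08:20-11:05, 11:55-14:00, 15:25-20:30.
Oliver in UTC: 08:50-12:25, 16:15-19:55 (add 2h to convert from UTC-2).
Chen in UTC: 07:40-20:20.
Omar ∩ Hamid: 10:00-10:20, 10:30-12:00, 15:45-16:20, 16:30-17:35, 20:30-21:25.
Omar ∩ Hamid ∩ Erik: 10:00-10:20, 10:30-11:20.
Omar ∩ Hamid ∩ Erik ∩ Dmitri: 10:00-10:20, 10:30-11:05.
Omar ∩ Hamid ∩ Erik ∩ Dmitri ∩ Oliver: 10:00-10:20, 10:30-11:05.
Omar ∩ Hamid ∩ Erik ∩ Dmitri ∩ Oliver ∩ Chen: 10:00-10:20, 10:30-11:05.
So the common availability across everyone is 10:00-10:20, 10:30-11:05.
The last common window of at least 25 minutes is 10:30-11:05; a 25-minute meeting can start as late as 10:40 and still end by 11:05.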